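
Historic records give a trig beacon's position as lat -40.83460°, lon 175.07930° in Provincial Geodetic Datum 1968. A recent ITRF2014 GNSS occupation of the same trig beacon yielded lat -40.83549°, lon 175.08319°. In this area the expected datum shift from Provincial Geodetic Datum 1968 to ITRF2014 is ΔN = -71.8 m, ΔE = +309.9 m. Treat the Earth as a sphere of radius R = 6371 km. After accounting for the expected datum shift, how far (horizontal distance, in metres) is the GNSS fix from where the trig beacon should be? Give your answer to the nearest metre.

32 m

Observed coordinate differences: Δφ = -0.00089°, Δλ = +0.00389°.
Converting to metres (1° lat = 111195 m, cos φ = 0.756600): observed ΔN = -99.0 m, observed ΔE = 327.3 m.
Subtracting the expected shift leaves a residual of -99.0 − (-71.8) = -27.2 m north and 327.3 − (309.9) = 17.4 m east.
Residual distance = √((-27.2)² + 17.4²) = 32.2 m.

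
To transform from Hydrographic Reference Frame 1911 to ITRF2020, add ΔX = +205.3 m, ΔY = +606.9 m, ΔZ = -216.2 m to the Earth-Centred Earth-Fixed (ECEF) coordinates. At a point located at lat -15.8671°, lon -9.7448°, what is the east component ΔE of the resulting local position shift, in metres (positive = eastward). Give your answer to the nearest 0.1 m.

ΔE = 632.9 m

At φ = -15.8671°, λ = -9.7448°: sin φ = -0.273407, cos φ = 0.961898, sin λ = -0.169260, cos λ = 0.985571.
ΔE = −sin λ·ΔX + cos λ·ΔY = −(-0.169260)·(205.3) + (0.985571)·(606.9) = 632.89 m.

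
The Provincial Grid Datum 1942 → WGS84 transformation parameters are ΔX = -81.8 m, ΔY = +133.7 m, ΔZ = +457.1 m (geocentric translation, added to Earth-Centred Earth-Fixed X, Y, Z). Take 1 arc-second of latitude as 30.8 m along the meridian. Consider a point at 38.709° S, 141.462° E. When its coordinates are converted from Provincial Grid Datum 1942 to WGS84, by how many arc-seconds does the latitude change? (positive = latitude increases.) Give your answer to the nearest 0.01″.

sin φ = -0.625365, cos φ = 0.780332, sin λ = 0.623034, cos λ = -0.782195.
North component: ΔN = −sin φ cos λ·ΔX − sin φ sin λ·ΔY + cos φ·ΔZ = −(-0.625365)(-0.782195)(-81.8) − (-0.625365)(0.623034)(133.7) + (0.780332)(457.1) = 448.80 m.
1° of latitude spans 3600 × 30.80 = 110880 m, so Δφ = 448.80 / 110880 × 3600 = 14.571″.

Δφ = 14.57″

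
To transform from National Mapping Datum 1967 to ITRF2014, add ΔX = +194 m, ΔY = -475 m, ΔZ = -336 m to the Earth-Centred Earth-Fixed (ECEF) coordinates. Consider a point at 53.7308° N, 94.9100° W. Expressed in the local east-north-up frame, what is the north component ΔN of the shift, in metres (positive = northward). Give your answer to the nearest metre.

At φ = 53.7308°, λ = -94.9100°: sin φ = 0.806246, cos φ = 0.591580, sin λ = -0.996330, cos λ = -0.085591.
ΔN = −sin φ cos λ·ΔX − sin φ sin λ·ΔY + cos φ·ΔZ = −(0.806246)(-0.085591)(194) − (0.806246)(-0.996330)(-475) + (0.591580)(-336) = -566.95 m.

ΔN = -567 m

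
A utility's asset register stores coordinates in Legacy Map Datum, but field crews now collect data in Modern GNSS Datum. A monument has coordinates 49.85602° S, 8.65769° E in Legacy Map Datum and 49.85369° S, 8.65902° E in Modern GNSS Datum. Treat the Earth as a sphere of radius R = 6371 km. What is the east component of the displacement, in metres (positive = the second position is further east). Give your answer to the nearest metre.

Δφ = -49.85369° − -49.85602° = +0.00233°; Δλ = 8.65902° − 8.65769° = +0.00133°.
1° along a meridian = πR/180 = 111195 m.
ΔN = Δφ × 111195 = 259.1 m; ΔE = Δλ × 111195 × cos(-49.85602°) = +0.00133 × 111195 × 0.644711 = 95.3 m.

ΔE = 95 m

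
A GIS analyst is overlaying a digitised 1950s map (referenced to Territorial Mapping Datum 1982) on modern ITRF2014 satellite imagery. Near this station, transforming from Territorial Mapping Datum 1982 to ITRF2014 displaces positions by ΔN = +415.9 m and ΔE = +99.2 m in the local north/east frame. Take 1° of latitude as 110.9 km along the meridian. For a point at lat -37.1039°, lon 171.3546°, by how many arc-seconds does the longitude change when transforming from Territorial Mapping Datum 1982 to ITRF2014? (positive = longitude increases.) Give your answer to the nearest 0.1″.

Δλ = 4.0″

At latitude -37.1039°, cos φ = 0.797543.
1° of longitude at this latitude = 110.9 × cos φ = 88.45 km, so Δλ = 99.2 / 88447.5 = 0.0011216° = 4.038″.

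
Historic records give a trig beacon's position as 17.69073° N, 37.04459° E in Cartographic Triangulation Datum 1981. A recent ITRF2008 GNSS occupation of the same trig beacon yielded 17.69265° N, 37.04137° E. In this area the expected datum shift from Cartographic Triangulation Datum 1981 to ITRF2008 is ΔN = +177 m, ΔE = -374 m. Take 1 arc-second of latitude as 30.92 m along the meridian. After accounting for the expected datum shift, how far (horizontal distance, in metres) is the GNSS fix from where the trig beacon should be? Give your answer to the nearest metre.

49 m

Observed coordinate differences: Δφ = +0.00192°, Δλ = -0.00322°.
Converting to metres (1° lat = 111312 m, cos φ = 0.952711): observed ΔN = 213.7 m, observed ΔE = -341.5 m.
Subtracting the expected shift leaves a residual of 213.7 − (177) = 36.7 m north and -341.5 − (-374) = 32.5 m east.
Residual distance = √(36.7² + 32.5²) = 49.1 m.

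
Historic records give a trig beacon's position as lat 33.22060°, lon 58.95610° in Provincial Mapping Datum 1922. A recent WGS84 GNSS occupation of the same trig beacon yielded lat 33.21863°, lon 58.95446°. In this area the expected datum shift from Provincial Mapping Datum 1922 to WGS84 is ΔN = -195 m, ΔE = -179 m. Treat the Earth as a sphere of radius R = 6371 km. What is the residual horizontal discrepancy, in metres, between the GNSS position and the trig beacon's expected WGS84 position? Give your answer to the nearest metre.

Observed coordinate differences: Δφ = -0.00197°, Δλ = -0.00164°.
Converting to metres (1° lat = 111195 m, cos φ = 0.836567): observed ΔN = -219.1 m, observed ΔE = -152.6 m.
Subtracting the expected shift leaves a residual of -219.1 − (-195) = -24.1 m north and -152.6 − (-179) = 26.4 m east.
Residual distance = √((-24.1)² + 26.4²) = 35.7 m.

36 m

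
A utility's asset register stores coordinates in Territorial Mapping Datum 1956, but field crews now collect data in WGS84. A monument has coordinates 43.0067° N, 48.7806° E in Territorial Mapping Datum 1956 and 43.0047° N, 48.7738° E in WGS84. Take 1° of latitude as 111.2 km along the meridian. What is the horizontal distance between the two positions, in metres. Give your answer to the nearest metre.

596 m

Δφ = 43.0047° − 43.0067° = -0.0020°; Δλ = 48.7738° − 48.7806° = -0.0068°.
ΔN = Δφ × 111200 = -222.4 m; ΔE = Δλ × 111200 × cos(43.0067°) = -0.0068 × 111200 × 0.731274 = -553.0 m.
Distance = √(ΔE² + ΔN²) = √((-553.0)² + (-222.4)²) = 596.0 m.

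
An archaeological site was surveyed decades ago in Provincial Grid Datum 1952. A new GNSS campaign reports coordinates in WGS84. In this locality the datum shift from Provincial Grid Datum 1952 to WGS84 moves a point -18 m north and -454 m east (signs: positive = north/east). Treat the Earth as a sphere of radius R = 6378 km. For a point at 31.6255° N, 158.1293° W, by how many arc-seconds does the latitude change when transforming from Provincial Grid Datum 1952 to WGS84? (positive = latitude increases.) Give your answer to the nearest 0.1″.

Δφ = -0.6″

On a sphere of radius R, 1 rad of latitude = R, so Δφ = ΔN / R = -18.0 / 6378000 = -2.8222e-06 rad = -0.582″.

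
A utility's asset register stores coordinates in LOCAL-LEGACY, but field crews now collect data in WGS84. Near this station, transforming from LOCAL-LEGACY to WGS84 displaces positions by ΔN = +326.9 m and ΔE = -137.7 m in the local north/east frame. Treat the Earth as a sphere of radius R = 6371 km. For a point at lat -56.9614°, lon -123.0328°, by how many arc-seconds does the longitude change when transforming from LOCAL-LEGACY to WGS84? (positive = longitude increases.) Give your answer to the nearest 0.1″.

Δλ = -8.2″

At latitude -56.9614°, cos φ = 0.545204.
One radian of longitude at latitude φ spans R cos φ, so Δλ = ΔE / (R cos φ) = -137.7 / (6371000 × 0.545204) = -3.9643e-05 rad = -8.177″.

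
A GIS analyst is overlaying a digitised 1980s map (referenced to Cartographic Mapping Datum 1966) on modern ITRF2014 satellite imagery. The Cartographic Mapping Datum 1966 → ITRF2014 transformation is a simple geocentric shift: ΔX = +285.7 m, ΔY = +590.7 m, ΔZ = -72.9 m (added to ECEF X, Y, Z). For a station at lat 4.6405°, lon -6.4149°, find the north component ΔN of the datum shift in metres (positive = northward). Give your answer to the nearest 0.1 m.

At φ = 4.6405°, λ = -6.4149°: sin φ = 0.080903, cos φ = 0.996722, sin λ = -0.111727, cos λ = 0.993739.
ΔN = −sin φ cos λ·ΔX − sin φ sin λ·ΔY + cos φ·ΔZ = −(0.080903)(0.993739)(285.7) − (0.080903)(-0.111727)(590.7) + (0.996722)(-72.9) = -90.29 m.

ΔN = -90.3 m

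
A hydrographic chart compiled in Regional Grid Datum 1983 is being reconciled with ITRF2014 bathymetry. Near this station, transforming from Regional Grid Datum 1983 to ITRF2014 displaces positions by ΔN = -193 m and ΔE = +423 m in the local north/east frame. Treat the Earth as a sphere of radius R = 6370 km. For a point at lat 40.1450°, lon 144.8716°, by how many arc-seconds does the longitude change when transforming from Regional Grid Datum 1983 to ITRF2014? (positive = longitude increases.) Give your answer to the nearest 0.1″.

At latitude 40.1450°, cos φ = 0.764415.
One radian of longitude at latitude φ spans R cos φ, so Δλ = ΔE / (R cos φ) = 423.0 / (6370000 × 0.764415) = 8.6870e-05 rad = 17.918″.

Δλ = 17.9″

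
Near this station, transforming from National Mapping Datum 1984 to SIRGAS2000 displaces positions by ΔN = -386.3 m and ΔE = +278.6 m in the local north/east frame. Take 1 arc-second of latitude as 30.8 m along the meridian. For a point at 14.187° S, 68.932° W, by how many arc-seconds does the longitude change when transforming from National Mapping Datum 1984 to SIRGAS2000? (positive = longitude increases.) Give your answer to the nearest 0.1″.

Δλ = 9.3″

At latitude -14.187°, cos φ = 0.969501.
1″ of longitude at this latitude = 30.80 × cos φ = 29.8606 m, so Δλ = 278.6 / 29.8606 = 9.330″.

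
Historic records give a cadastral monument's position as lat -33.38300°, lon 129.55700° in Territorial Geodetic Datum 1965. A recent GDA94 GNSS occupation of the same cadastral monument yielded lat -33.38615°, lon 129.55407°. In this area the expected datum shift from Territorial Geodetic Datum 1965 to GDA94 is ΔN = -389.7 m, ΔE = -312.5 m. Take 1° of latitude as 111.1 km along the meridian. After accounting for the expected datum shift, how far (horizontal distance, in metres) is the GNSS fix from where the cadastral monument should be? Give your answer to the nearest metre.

Observed coordinate differences: Δφ = -0.00315°, Δλ = -0.00293°.
Converting to metres (1° lat = 111100 m, cos φ = 0.835011): observed ΔN = -350.0 m, observed ΔE = -271.8 m.
Subtracting the expected shift leaves a residual of -350.0 − (-389.7) = 39.7 m north and -271.8 − (-312.5) = 40.7 m east.
Residual distance = √(39.7² + 40.7²) = 56.9 m.

57 m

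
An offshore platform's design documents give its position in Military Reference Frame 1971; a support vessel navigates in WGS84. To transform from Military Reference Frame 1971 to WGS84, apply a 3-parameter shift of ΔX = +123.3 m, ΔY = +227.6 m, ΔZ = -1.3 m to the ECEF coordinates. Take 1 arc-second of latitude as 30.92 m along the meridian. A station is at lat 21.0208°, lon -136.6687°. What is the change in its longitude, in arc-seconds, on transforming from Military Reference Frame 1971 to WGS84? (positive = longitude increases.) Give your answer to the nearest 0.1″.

sin φ = 0.358707, cos φ = 0.933450, sin λ = -0.686216, cos λ = -0.727398.
East component: ΔE = −sin λ·ΔX + cos λ·ΔY = −(-0.686216)(123.3) + (-0.727398)(227.6) = -80.95 m.
1° of latitude spans 3600 × 30.92 = 111312 m; at latitude φ, 1° of longitude spans that × cos φ = 103904.2 m, so Δλ = -80.95 / 103904.2 × 3600 = -2.805″.

Δλ = -2.8″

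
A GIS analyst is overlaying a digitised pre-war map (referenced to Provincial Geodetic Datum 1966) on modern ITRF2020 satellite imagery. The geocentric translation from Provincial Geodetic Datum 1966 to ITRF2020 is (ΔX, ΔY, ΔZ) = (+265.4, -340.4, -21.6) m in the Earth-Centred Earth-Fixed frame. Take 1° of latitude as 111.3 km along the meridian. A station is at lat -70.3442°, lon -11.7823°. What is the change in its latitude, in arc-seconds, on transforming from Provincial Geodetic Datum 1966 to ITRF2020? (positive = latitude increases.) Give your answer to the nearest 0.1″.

Δφ = 9.8″

sin φ = -0.941730, cos φ = 0.336369, sin λ = -0.204194, cos λ = 0.978931.
North component: ΔN = −sin φ cos λ·ΔX − sin φ sin λ·ΔY + cos φ·ΔZ = −(-0.941730)(0.978931)(265.4) − (-0.941730)(-0.204194)(-340.4) + (0.336369)(-21.6) = 302.86 m.
1° of latitude spans 111300 m, so Δφ = 302.86 / 111300 × 3600 = 9.796″.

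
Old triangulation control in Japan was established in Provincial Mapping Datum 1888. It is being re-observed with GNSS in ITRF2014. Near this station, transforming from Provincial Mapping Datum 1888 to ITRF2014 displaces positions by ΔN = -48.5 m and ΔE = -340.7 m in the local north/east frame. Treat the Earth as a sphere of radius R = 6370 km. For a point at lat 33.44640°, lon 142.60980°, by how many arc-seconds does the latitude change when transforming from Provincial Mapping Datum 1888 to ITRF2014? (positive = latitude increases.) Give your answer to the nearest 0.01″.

On a sphere of radius R, 1 rad of latitude = R, so Δφ = ΔN / R = -48.5 / 6370000 = -7.6138e-06 rad = -1.570″.

Δφ = -1.57″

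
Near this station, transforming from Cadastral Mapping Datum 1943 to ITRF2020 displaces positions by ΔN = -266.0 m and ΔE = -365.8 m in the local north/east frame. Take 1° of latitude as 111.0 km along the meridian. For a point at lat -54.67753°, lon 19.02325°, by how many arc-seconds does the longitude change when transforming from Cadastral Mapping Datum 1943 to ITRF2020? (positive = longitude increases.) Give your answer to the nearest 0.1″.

At latitude -54.67753°, cos φ = 0.578178.
1° of longitude at this latitude = 111.0 × cos φ = 64.18 km, so Δλ = -365.8 / 64177.7 = -0.0056998° = -20.519″.

Δλ = -20.5″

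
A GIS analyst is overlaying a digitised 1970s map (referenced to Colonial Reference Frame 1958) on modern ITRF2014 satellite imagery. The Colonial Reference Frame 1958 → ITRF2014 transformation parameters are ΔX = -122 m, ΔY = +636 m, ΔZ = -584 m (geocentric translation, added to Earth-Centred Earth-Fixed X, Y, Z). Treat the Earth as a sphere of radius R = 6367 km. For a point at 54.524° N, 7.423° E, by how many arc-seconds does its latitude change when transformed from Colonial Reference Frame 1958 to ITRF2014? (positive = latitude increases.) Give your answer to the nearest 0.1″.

sin φ = 0.814359, cos φ = 0.580362, sin λ = 0.129194, cos λ = 0.991619.
North component: ΔN = −sin φ cos λ·ΔX − sin φ sin λ·ΔY + cos φ·ΔZ = −(0.814359)(0.991619)(-122) − (0.814359)(0.129194)(636) + (0.580362)(-584) = -307.33 m.
1° of latitude spans πR/180 = 111125 m, so Δφ = -307.33 / 111125 × 3600 = -9.956″.

Δφ = -10.0″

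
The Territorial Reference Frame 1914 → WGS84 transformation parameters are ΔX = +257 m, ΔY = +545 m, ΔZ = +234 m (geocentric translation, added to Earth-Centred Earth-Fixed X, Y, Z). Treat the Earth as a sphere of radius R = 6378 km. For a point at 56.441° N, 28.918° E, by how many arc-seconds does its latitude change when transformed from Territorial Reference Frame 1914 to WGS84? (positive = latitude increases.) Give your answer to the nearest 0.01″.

sin φ = 0.833317, cos φ = 0.552795, sin λ = 0.483557, cos λ = 0.875313.
North component: ΔN = −sin φ cos λ·ΔX − sin φ sin λ·ΔY + cos φ·ΔZ = −(0.833317)(0.875313)(257) − (0.833317)(0.483557)(545) + (0.552795)(234) = -277.72 m.
1° of latitude spans πR/180 = 111317 m, so Δφ = -277.72 / 111317 × 3600 = -8.981″.

Δφ = -8.98″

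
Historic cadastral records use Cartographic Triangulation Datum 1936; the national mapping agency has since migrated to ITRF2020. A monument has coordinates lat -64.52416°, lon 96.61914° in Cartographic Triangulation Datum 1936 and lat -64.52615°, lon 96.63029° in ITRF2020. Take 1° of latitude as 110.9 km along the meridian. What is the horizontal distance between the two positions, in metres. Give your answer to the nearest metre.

Δφ = -64.52615° − -64.52416° = -0.00199°; Δλ = 96.63029° − 96.61914° = +0.01115°.
ΔN = Δφ × 110900 = -220.7 m; ΔE = Δλ × 110900 × cos(-64.52416°) = +0.01115 × 110900 × 0.430130 = 531.9 m.
Distance = √(ΔE² + ΔN²) = √(531.9² + (-220.7)²) = 575.8 m.

576 m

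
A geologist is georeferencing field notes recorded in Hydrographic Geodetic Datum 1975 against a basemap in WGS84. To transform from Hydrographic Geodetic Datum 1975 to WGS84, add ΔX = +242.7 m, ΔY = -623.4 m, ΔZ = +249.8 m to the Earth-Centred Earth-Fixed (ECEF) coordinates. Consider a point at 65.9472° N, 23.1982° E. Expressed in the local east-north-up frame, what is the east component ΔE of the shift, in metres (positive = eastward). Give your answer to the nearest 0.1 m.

The local east axis at (φ, λ) is (−sin λ, cos λ, 0), so ΔE = −sin(23.1982°)·242.7 + cos(23.1982°)·(-623.4) = -668.60 m.

ΔE = -668.6 m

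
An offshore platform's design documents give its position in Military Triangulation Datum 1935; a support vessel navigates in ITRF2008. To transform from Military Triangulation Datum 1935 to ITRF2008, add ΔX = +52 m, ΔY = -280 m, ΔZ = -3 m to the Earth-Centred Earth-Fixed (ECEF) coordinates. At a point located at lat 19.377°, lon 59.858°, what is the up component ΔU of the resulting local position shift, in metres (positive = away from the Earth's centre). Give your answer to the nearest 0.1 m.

At φ = 19.377°, λ = 59.858°: sin φ = 0.331782, cos φ = 0.943356, sin λ = 0.864784, cos λ = 0.502145.
ΔU = cos φ cos λ·ΔX + cos φ sin λ·ΔY + sin φ·ΔZ = (0.943356)(0.502145)(52) + (0.943356)(0.864784)(-280) + (0.331782)(-3) = -204.79 m.

ΔU = -204.8 m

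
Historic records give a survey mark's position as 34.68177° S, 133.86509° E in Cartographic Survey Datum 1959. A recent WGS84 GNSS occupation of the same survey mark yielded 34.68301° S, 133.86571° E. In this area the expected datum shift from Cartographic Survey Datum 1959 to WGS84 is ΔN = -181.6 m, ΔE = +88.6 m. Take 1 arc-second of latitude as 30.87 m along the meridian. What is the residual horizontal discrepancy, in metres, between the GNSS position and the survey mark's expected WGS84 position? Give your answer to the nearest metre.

Observed coordinate differences: Δφ = -0.00124°, Δλ = +0.00062°.
Converting to metres (1° lat = 111132 m, cos φ = 0.822325): observed ΔN = -137.8 m, observed ΔE = 56.7 m.
Subtracting the expected shift leaves a residual of -137.8 − (-181.6) = 43.8 m north and 56.7 − (88.6) = -31.9 m east.
Residual distance = √(43.8² + (-31.9)²) = 54.2 m.

54 m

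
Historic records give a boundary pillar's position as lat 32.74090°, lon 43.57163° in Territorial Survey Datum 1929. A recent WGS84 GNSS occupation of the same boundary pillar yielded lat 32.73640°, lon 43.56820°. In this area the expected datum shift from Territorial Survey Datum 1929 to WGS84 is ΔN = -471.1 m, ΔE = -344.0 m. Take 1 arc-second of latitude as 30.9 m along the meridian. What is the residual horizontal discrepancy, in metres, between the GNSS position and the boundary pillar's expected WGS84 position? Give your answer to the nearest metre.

37 m

Observed coordinate differences: Δφ = -0.00450°, Δλ = -0.00343°.
Converting to metres (1° lat = 111240 m, cos φ = 0.841125): observed ΔN = -500.6 m, observed ΔE = -320.9 m.
Subtracting the expected shift leaves a residual of -500.6 − (-471.1) = -29.5 m north and -320.9 − (-344.0) = 23.1 m east.
Residual distance = √((-29.5)² + 23.1²) = 37.4 m.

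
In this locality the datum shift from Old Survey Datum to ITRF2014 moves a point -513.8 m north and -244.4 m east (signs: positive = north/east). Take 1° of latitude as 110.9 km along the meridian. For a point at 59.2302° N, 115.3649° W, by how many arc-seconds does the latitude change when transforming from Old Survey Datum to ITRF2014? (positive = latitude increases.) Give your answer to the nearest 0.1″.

Δφ = -16.7″

1° of latitude = 110.9 km, so Δφ = -513.8 / 110900 = -0.0046330° = -16.679″.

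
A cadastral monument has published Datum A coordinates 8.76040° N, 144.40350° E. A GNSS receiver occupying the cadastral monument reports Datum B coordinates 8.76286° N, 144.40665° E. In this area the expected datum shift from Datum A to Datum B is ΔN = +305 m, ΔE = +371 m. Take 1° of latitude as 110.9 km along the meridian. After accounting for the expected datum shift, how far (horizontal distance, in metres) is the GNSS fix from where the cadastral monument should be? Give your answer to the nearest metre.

Observed coordinate differences: Δφ = +0.00246°, Δλ = +0.00315°.
Converting to metres (1° lat = 110900 m, cos φ = 0.988334): observed ΔN = 272.8 m, observed ΔE = 345.3 m.
Subtracting the expected shift leaves a residual of 272.8 − (305) = -32.2 m north and 345.3 − (371) = -25.7 m east.
Residual distance = √((-32.2)² + (-25.7)²) = 41.2 m.

41 m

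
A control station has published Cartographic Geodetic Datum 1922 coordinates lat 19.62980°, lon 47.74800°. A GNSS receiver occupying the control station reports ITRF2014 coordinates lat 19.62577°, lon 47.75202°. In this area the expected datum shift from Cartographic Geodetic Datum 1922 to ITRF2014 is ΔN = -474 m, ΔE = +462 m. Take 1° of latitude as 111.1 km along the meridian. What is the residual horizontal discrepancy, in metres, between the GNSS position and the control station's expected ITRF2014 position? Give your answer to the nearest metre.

49 m

Observed coordinate differences: Δφ = -0.00403°, Δλ = +0.00402°.
Converting to metres (1° lat = 111100 m, cos φ = 0.941883): observed ΔN = -447.7 m, observed ΔE = 420.7 m.
Subtracting the expected shift leaves a residual of -447.7 − (-474) = 26.3 m north and 420.7 − (462) = -41.3 m east.
Residual distance = √(26.3² + (-41.3)²) = 49.0 m.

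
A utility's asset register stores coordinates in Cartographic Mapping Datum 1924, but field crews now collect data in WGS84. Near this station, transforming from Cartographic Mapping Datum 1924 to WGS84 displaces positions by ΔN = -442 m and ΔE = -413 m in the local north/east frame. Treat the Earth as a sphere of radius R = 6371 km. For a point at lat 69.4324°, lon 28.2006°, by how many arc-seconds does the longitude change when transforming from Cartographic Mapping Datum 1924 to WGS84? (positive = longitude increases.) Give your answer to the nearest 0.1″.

At latitude 69.4324°, cos φ = 0.351312.
One radian of longitude at latitude φ spans R cos φ, so Δλ = ΔE / (R cos φ) = -413.0 / (6371000 × 0.351312) = -1.8452e-04 rad = -38.060″.

Δλ = -38.1″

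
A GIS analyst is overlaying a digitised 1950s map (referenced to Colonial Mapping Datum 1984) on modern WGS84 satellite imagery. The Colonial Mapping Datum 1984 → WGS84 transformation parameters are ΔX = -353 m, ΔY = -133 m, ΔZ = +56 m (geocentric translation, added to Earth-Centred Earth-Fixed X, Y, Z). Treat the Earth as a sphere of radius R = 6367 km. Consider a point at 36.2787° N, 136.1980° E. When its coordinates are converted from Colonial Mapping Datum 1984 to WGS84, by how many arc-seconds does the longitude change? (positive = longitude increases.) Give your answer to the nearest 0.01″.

Δλ = 13.68″

sin φ = 0.591714, cos φ = 0.806148, sin λ = 0.692168, cos λ = -0.721736.
East component: ΔE = −sin λ·ΔX + cos λ·ΔY = −(0.692168)(-353) + (-0.721736)(-133) = 340.33 m.
1° of latitude spans πR/180 = 111125 m; at latitude φ, 1° of longitude spans that × cos φ = 89583.3 m, so Δλ = 340.33 / 89583.3 × 3600 = 13.676″.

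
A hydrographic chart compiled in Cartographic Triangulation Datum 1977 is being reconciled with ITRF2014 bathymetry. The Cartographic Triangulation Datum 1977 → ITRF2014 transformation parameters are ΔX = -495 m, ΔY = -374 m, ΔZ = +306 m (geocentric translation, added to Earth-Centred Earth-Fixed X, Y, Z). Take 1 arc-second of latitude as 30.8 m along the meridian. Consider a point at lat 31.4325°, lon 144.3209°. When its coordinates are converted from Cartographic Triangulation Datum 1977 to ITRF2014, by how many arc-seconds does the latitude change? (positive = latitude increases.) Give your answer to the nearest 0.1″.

sin φ = 0.521494, cos φ = 0.853255, sin λ = 0.583245, cos λ = -0.812296.
North component: ΔN = −sin φ cos λ·ΔX − sin φ sin λ·ΔY + cos φ·ΔZ = −(0.521494)(-0.812296)(-495) − (0.521494)(0.583245)(-374) + (0.853255)(306) = 165.17 m.
1° of latitude spans 3600 × 30.80 = 110880 m, so Δφ = 165.17 / 110880 × 3600 = 5.363″.

Δφ = 5.4″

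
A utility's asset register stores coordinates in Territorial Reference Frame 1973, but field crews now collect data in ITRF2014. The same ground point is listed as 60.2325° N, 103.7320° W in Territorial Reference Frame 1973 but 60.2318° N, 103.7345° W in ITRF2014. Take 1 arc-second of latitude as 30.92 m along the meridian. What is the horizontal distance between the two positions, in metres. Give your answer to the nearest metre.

Δφ = 60.2318° − 60.2325° = -0.0007°; Δλ = -103.7345° − -103.7320° = -0.0025°.
1° of latitude = 3600 × 30.92 = 111312 m.
ΔN = Δφ × 111312 = -77.9 m; ΔE = Δλ × 111312 × cos(60.2325°) = -0.0025 × 111312 × 0.496482 = -138.2 m.
Distance = √(ΔE² + ΔN²) = √((-138.2)² + (-77.9)²) = 158.6 m.

159 m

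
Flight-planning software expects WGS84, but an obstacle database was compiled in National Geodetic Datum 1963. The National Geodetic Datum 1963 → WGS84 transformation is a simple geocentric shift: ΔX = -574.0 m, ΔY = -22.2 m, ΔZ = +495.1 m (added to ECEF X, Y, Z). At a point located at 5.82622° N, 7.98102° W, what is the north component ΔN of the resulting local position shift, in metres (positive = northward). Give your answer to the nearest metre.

ΔN = 550 m

At φ = 5.82622°, λ = -7.98102°: sin φ = 0.101512, cos φ = 0.994834, sin λ = -0.138845, cos λ = 0.990314.
ΔN = −sin φ cos λ·ΔX − sin φ sin λ·ΔY + cos φ·ΔZ = −(0.101512)(0.990314)(-574.0) − (0.101512)(-0.138845)(-22.2) + (0.994834)(495.1) = 549.93 m.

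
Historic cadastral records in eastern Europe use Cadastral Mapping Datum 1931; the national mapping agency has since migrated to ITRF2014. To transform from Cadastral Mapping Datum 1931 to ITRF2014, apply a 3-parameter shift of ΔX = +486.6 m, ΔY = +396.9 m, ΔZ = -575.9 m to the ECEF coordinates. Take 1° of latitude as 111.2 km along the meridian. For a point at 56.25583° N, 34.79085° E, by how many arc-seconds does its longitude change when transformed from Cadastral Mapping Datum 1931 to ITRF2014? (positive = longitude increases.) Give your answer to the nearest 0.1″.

sin φ = 0.831526, cos φ = 0.555486, sin λ = 0.570582, cos λ = 0.821240.
East component: ΔE = −sin λ·ΔX + cos λ·ΔY = −(0.570582)(486.6) + (0.821240)(396.9) = 48.30 m.
1° of latitude spans 111200 m; at latitude φ, 1° of longitude spans that × cos φ = 61770.0 m, so Δλ = 48.30 / 61770.0 × 3600 = 2.815″.

Δλ = 2.8″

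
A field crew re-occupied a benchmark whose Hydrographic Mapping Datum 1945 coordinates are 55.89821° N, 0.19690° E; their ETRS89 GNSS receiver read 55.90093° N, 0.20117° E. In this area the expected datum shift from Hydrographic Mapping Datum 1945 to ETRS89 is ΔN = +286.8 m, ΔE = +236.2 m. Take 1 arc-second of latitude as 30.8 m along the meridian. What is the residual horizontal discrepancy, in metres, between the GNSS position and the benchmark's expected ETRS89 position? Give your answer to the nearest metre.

33 m

Observed coordinate differences: Δφ = +0.00272°, Δλ = +0.00427°.
Converting to metres (1° lat = 110880 m, cos φ = 0.560665): observed ΔN = 301.6 m, observed ΔE = 265.5 m.
Subtracting the expected shift leaves a residual of 301.6 − (286.8) = 14.8 m north and 265.5 − (236.2) = 29.3 m east.
Residual distance = √(14.8² + 29.3²) = 32.8 m.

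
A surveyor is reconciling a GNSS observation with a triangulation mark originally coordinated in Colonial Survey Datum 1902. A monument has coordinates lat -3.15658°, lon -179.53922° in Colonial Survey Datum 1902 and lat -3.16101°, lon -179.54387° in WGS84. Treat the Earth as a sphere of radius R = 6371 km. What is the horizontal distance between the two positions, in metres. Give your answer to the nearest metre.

Δφ = -3.16101° − -3.15658° = -0.00443°; Δλ = -179.54387° − -179.53922° = -0.00465°.
1° along a meridian = πR/180 = 111195 m.
ΔN = Δφ × 111195 = -492.6 m; ΔE = Δλ × 111195 × cos(-3.15658°) = -0.00465 × 111195 × 0.998483 = -516.3 m.
Distance = √(ΔE² + ΔN²) = √((-516.3)² + (-492.6)²) = 713.6 m.

714 m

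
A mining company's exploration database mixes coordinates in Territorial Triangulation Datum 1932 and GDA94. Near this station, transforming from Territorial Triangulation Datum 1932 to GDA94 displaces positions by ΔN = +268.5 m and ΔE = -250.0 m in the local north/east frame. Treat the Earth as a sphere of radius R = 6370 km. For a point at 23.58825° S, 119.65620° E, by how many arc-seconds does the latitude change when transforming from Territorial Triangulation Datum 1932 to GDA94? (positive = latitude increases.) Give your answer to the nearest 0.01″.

On a sphere of radius R, 1 rad of latitude = R, so Δφ = ΔN / R = 268.5 / 6370000 = 4.2151e-05 rad = 8.694″.

Δφ = 8.69″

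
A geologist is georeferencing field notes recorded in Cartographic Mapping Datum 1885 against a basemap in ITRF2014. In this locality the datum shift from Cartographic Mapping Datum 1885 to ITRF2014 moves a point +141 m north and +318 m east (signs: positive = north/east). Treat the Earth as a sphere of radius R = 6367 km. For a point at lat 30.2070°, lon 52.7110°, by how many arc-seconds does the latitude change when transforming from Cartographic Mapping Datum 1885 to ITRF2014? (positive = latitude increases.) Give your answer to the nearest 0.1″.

Δφ = 4.6″

On a sphere of radius R, 1 rad of latitude = R, so Δφ = ΔN / R = 141.0 / 6367000 = 2.2145e-05 rad = 4.568″.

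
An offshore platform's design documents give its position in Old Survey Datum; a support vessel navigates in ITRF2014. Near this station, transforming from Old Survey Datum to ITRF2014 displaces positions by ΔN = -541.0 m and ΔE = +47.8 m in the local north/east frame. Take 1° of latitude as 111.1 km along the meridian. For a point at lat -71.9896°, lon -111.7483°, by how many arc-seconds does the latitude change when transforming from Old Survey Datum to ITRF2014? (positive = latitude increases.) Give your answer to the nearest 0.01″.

1° of latitude = 111.1 km, so Δφ = -541.0 / 111100 = -0.0048695° = -17.530″.

Δφ = -17.53″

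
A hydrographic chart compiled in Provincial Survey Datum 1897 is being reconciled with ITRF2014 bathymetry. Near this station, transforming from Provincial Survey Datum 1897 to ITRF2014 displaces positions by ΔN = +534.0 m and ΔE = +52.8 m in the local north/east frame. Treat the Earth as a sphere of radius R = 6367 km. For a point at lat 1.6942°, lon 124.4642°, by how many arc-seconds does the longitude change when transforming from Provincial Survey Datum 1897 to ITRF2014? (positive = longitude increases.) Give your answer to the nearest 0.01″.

At latitude 1.6942°, cos φ = 0.999563.
One radian of longitude at latitude φ spans R cos φ, so Δλ = ΔE / (R cos φ) = 52.8 / (6367000 × 0.999563) = 8.2964e-06 rad = 1.711″.

Δλ = 1.71″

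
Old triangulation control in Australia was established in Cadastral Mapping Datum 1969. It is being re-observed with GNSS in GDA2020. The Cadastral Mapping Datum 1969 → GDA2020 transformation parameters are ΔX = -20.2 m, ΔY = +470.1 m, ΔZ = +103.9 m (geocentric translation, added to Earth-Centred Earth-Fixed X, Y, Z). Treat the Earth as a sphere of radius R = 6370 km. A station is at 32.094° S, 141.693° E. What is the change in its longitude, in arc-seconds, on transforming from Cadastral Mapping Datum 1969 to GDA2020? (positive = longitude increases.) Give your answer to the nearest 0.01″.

sin φ = -0.531310, cos φ = 0.847178, sin λ = 0.619875, cos λ = -0.784701.
East component: ΔE = −sin λ·ΔX + cos λ·ΔY = −(0.619875)(-20.2) + (-0.784701)(470.1) = -356.37 m.
1° of latitude spans πR/180 = 111177 m; at latitude φ, 1° of longitude spans that × cos φ = 94187.1 m, so Δλ = -356.37 / 94187.1 × 3600 = -13.621″.

Δλ = -13.62″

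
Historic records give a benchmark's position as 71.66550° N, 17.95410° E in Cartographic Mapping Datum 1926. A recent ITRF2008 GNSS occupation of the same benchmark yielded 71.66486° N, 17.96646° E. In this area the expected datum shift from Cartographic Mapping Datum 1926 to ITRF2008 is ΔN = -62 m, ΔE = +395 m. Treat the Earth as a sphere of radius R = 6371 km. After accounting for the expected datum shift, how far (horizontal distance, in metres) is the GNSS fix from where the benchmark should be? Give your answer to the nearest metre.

38 m

Observed coordinate differences: Δφ = -0.00064°, Δλ = +0.01236°.
Converting to metres (1° lat = 111195 m, cos φ = 0.314564): observed ΔN = -71.2 m, observed ΔE = 432.3 m.
Subtracting the expected shift leaves a residual of -71.2 − (-62) = -9.2 m north and 432.3 − (395) = 37.3 m east.
Residual distance = √((-9.2)² + 37.3²) = 38.4 m.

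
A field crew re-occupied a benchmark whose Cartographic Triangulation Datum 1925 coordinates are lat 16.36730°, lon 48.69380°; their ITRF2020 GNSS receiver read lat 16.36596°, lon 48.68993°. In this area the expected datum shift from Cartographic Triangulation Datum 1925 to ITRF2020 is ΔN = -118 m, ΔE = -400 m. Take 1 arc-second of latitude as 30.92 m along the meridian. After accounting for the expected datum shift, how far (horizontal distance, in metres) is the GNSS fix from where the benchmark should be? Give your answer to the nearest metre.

Observed coordinate differences: Δφ = -0.00134°, Δλ = -0.00387°.
Converting to metres (1° lat = 111312 m, cos φ = 0.959475): observed ΔN = -149.2 m, observed ΔE = -413.3 m.
Subtracting the expected shift leaves a residual of -149.2 − (-118) = -31.2 m north and -413.3 − (-400) = -13.3 m east.
Residual distance = √((-31.2)² + (-13.3)²) = 33.9 m.

34 m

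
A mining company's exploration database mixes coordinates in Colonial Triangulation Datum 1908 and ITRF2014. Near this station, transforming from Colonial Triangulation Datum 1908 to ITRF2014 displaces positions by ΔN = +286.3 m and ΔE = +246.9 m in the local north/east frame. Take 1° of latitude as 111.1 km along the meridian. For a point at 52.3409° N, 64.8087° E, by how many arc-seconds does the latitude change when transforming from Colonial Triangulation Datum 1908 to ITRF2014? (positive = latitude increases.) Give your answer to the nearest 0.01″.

1° of latitude = 111.1 km, so Δφ = 286.3 / 111100 = 0.0025770° = 9.277″.

Δφ = 9.28″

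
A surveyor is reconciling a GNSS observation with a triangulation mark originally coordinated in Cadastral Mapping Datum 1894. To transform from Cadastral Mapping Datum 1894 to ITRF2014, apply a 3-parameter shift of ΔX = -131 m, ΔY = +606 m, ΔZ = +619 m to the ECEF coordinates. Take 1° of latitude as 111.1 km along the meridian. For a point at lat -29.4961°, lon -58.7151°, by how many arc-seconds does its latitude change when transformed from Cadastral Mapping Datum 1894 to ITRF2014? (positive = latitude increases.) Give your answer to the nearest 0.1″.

Δφ = 8.1″

sin φ = -0.492364, cos φ = 0.870389, sin λ = -0.854596, cos λ = 0.519294.
North component: ΔN = −sin φ cos λ·ΔX − sin φ sin λ·ΔY + cos φ·ΔZ = −(-0.492364)(0.519294)(-131) − (-0.492364)(-0.854596)(606) + (0.870389)(619) = 250.29 m.
1° of latitude spans 111100 m, so Δφ = 250.29 / 111100 × 3600 = 8.110″.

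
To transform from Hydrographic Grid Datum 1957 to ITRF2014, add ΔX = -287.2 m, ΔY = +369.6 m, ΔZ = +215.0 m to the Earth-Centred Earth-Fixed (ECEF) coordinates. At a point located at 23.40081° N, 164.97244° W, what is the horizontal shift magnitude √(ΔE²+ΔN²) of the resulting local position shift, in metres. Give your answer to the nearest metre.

449 m

The local east axis at (φ, λ) is (−sin λ, cos λ, 0), so ΔE = −sin(-164.97244°)·(-287.2) + cos(-164.97244°)·369.6 = -431.43 m.
The local north axis is (−sin φ cos λ, −sin φ sin λ, cos φ), giving ΔN = -110.164 + 38.060 + 197.316 = 125.21 m.
Horizontal magnitude = √(ΔE² + ΔN²) = √((-431.43)² + 125.21²) = 449.23 m.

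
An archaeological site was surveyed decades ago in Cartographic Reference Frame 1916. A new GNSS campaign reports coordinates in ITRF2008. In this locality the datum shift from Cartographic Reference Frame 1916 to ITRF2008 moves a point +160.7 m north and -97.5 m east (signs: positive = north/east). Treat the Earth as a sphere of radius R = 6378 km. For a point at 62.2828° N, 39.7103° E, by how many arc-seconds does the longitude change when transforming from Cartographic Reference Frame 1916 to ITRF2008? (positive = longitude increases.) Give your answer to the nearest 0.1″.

At latitude 62.2828°, cos φ = 0.465108.
One radian of longitude at latitude φ spans R cos φ, so Δλ = ΔE / (R cos φ) = -97.5 / (6378000 × 0.465108) = -3.2867e-05 rad = -6.779″.

Δλ = -6.8″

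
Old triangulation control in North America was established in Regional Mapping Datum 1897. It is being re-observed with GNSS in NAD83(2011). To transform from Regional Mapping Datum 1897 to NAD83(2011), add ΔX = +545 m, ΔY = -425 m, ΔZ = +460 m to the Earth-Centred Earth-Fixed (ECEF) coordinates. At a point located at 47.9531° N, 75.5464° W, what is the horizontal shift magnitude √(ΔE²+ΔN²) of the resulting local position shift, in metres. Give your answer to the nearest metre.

At φ = 47.9531°, λ = -75.5464°: sin φ = 0.742597, cos φ = 0.669739, sin λ = -0.968350, cos λ = 0.249596.
ΔE = −sin λ·ΔX + cos λ·ΔY = −(-0.968350)·(545) + (0.249596)·(-425) = 421.67 m.
ΔN = −sin φ cos λ·ΔX − sin φ sin λ·ΔY + cos φ·ΔZ = −(0.742597)(0.249596)(545) − (0.742597)(-0.968350)(-425) + (0.669739)(460) = -98.55 m.
Horizontal magnitude = √(ΔE² + ΔN²) = √(421.67² + (-98.55)²) = 433.04 m.

433 m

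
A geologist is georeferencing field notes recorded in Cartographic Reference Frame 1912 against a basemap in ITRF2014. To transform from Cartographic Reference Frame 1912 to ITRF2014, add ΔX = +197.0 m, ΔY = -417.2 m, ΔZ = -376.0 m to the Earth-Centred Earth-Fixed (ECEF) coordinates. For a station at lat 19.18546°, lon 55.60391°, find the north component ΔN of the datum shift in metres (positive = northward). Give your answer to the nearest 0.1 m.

At φ = 19.18546°, λ = 55.60391°: sin φ = 0.328627, cos φ = 0.944460, sin λ = 0.825152, cos λ = 0.564911.
ΔN = −sin φ cos λ·ΔX − sin φ sin λ·ΔY + cos φ·ΔZ = −(0.328627)(0.564911)(197.0) − (0.328627)(0.825152)(-417.2) + (0.944460)(-376.0) = -278.56 m.

ΔN = -278.6 m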